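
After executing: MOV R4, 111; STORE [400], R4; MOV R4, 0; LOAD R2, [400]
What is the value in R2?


Register and memory trace:
  MOV R4, 111  → R4 = 111
  STORE [400], R4  → mem[400] = 111
  MOV R4, 0  → R4 = 0
  LOAD R2, [400]  → R2 = mem[400] = 111
Final: R2 = 111

111


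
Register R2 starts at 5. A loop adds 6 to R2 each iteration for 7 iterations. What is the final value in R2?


Starting value: R2 = 5
  Iter 1: R2 = 5 + 6 = 11
  Iter 2: R2 = 11 + 6 = 17
  Iter 3: R2 = 17 + 6 = 23
  Iter 4: R2 = 23 + 6 = 29
  Iter 5: R2 = 29 + 6 = 35
  Iter 6: R2 = 35 + 6 = 41
  Iter 7: R2 = 41 + 6 = 47
Final: R2 = 47

47


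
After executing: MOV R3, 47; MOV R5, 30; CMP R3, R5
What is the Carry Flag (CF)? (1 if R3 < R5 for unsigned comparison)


Register state trace:
  MOV R3, 47  → R3 = 47
  MOV R5, 30  → R5 = 30
  CMP R3, R5  → unsigned 47 - 30: no borrow
  47 >= 30, so CF = 0
CF = 0

0


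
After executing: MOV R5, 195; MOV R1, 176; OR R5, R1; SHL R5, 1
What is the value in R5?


Register state trace:
  MOV R5, 195  → R5 = 195 (0b11000011)
  MOV R1, 176  → R1 = 176 (0b10110000)
  OR R5, R1  → R5 = 195 OR 176 = 243 (0b11110011)
  SHL R5, 1  → R5 = 243 << 1 = 486
Final: R5 = 486

486


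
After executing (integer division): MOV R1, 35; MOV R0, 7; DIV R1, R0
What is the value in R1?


Register state trace:
  MOV R1, 35  → R1 = 35
  MOV R0, 7  → R0 = 7
  DIV R1, R0  → R1 = 35 // 7 = 5
Final: R1 = 5

5


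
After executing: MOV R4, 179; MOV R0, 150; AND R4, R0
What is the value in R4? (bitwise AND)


Register state trace:
  MOV R4, 179  → R4 = 179 (0b10110011)
  MOV R0, 150  → R0 = 150 (0b10010110)
  AND R4, R0  → R4 = 179 AND 150 = 146 (0b10010010)
Final: R4 = 146

146


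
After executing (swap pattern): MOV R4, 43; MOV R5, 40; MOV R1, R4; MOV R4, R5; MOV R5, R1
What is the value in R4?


Register state trace (swap pattern):
  MOV R4, 43  → R4 = 43
  MOV R5, 40  → R5 = 40
  MOV R1, R4  → R1 = 43  (save R4)
  MOV R4, R5  → R4 = 40  (R4 gets R5's value)
  MOV R5, R1  → R5 = 43  (R5 gets saved value)
Final: R4 = 40

40


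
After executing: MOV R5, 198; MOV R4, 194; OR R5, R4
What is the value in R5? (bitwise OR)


Register state trace:
  MOV R5, 198  → R5 = 198 (0b11000110)
  MOV R4, 194  → R4 = 194 (0b11000010)
  OR R5, R4   → R5 = 198 OR 194 = 198 (0b11000110)
Final: R5 = 198

198


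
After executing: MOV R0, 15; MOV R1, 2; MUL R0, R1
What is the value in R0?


Register state trace:
  MOV R0, 15  → R0 = 15
  MOV R1, 2  → R1 = 2
  MUL R0, R1  → R0 = 15 * 2 = 30
Final: R0 = 30

30


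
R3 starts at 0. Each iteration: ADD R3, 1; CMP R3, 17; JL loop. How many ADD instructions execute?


Loop trace (R3 starts at 0, target 17, step 1):
  ADD #1: R3 = 0 + 1 = 1  → 1 < 17, loop
  ADD #2: R3 = 1 + 1 = 2  → 2 < 17, loop
  ADD #3: R3 = 2 + 1 = 3  → 3 < 17, loop
  ADD #4: R3 = 3 + 1 = 4  → 4 < 17, loop
  ADD #5: R3 = 4 + 1 = 5  → 5 < 17, loop
  ADD #6: R3 = 5 + 1 = 6  → 6 < 17, loop
  ADD #7: R3 = 6 + 1 = 7  → 7 < 17, loop
  ADD #8: R3 = 7 + 1 = 8  → 8 < 17, loop
  ADD #9: R3 = 8 + 1 = 9  → 9 < 17, loop
  ADD #10: R3 = 9 + 1 = 10  → 10 < 17, loop
  ADD #11: R3 = 10 + 1 = 11  → 11 < 17, loop
  ADD #12: R3 = 11 + 1 = 12  → 12 < 17, loop
  ADD #13: R3 = 12 + 1 = 13  → 13 < 17, loop
  ADD #14: R3 = 13 + 1 = 14  → 14 < 17, loop
  ADD #15: R3 = 14 + 1 = 15  → 15 < 17, loop
  ADD #16: R3 = 15 + 1 = 16  → 16 < 17, loop
  ADD #17: R3 = 16 + 1 = 17  → 17 >= 17, exit
Total ADD instructions: 17

17


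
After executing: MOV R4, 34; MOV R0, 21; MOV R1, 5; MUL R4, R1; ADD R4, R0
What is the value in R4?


Register state trace:
  MOV R4, 34  → R4 = 34
  MOV R0, 21  → R0 = 21
  MOV R1, 5  → R1 = 5
  MUL R4, R1  → R4 = 34 * 5 = 170
  ADD R4, R0  → R4 = 170 + 21 = 191
Final: R4 = 191

191


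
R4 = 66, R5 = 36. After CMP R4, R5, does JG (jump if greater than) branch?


Trace:
  R4 = 66, R5 = 36
  CMP R4, R5  → compares 66 vs 36
  JG checks: is 66 greater than 36?
  66 > 36, so condition is true
Branch taken: Yes

Yes


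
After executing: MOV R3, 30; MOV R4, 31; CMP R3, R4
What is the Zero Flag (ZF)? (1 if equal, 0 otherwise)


Register state trace:
  MOV R3, 30  → R3 = 30
  MOV R4, 31  → R4 = 31
  CMP R3, R4  → computes 30 - 31 = -1
  Result is nonzero, so values are not equal
ZF = 0

0


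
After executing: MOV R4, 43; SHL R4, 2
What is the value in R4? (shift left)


Register state trace:
  MOV R4, 43  → R4 = 43
  SHL R4, 2  → R4 = 43 << 2 = 43 * 2^2 = 172
Final: R4 = 172

172


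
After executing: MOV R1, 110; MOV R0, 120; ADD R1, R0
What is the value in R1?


Register state trace:
  MOV R1, 110  → R1 = 110
  MOV R0, 120  → R0 = 120
  ADD R1, R0  → R1 = 110 + 120 = 230
Final: R1 = 230

230


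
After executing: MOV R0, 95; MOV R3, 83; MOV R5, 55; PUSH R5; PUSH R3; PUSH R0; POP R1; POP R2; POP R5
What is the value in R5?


Stack trace (top is rightmost):
  MOV R0, 95  → R0 = 95
  MOV R3, 83  → R3 = 83
  MOV R5, 55  → R5 = 55
  PUSH R5  → stack: [55]
  PUSH R3  → stack: [55, 83]
  PUSH R0  → stack: [55, 83, 95]
  POP R1  → R1 = 95, stack: [55, 83]
  POP R2  → R2 = 83, stack: [55]
  POP R5  → R5 = 55, stack: []
Final: R5 = 55

55


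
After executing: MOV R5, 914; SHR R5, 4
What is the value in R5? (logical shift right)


Register state trace:
  MOV R5, 914  → R5 = 914
  SHR R5, 4  → R5 = 914 >> 4 = 914 // 2^4 = 57
Final: R5 = 57

57


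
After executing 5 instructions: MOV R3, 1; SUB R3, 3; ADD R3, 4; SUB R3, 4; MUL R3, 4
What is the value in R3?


Register state trace:
  MOV R3, 1  → R3 = 1
  SUB R3, 3  → R3 = 1 - 3 = -2
  ADD R3, 4  → R3 = -2 + 4 = 2
  SUB R3, 4  → R3 = 2 - 4 = -2
  MUL R3, 4  → R3 = -2 * 4 = -8
Final: R3 = -8

-8


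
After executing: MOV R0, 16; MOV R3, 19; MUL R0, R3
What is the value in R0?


Register state trace:
  MOV R0, 16  → R0 = 16
  MOV R3, 19  → R3 = 19
  MUL R0, R3  → R0 = 16 * 19 = 304
Final: R0 = 304

304


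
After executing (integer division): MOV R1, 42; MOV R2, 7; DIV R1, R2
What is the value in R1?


Register state trace:
  MOV R1, 42  → R1 = 42
  MOV R2, 7  → R2 = 7
  DIV R1, R2  → R1 = 42 // 7 = 6
Final: R1 = 6

6


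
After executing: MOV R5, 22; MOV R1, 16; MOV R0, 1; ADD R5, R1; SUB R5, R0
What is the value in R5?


Register state trace:
  MOV R5, 22  → R5 = 22
  MOV R1, 16  → R1 = 16
  MOV R0, 1  → R0 = 1
  ADD R5, R1  → R5 = 22 + 16 = 38
  SUB R5, R0  → R5 = 38 - 1 = 37
Final: R5 = 37

37


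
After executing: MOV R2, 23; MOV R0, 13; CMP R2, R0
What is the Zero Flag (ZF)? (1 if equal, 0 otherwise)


Register state trace:
  MOV R2, 23  → R2 = 23
  MOV R0, 13  → R0 = 13
  CMP R2, R0  → computes 23 - 13 = 10
  Result is nonzero, so values are not equal
ZF = 0

0


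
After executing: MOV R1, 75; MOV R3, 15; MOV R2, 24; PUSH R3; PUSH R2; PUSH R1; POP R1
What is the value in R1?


Stack trace (top is rightmost):
  MOV R1, 75  → R1 = 75
  MOV R3, 15  → R3 = 15
  MOV R2, 24  → R2 = 24
  PUSH R3  → stack: [15]
  PUSH R2  → stack: [15, 24]
  PUSH R1  → stack: [15, 24, 75]
  POP R1  → R1 = 75, stack: [15, 24]
Final: R1 = 75

75


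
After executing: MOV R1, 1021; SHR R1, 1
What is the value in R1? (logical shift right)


Register state trace:
  MOV R1, 1021  → R1 = 1021
  SHR R1, 1  → R1 = 1021 >> 1 = 1021 // 2^1 = 510
Final: R1 = 510

510


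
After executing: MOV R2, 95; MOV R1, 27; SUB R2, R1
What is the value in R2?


Register state trace:
  MOV R2, 95  → R2 = 95
  MOV R1, 27  → R1 = 27
  SUB R2, R1  → R2 = 95 - 27 = 68
Final: R2 = 68

68


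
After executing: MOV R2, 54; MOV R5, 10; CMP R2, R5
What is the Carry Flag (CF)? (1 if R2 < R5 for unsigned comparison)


Register state trace:
  MOV R2, 54  → R2 = 54
  MOV R5, 10  → R5 = 10
  CMP R2, R5  → unsigned 54 - 10: no borrow
  54 >= 10, so CF = 0
CF = 0

0


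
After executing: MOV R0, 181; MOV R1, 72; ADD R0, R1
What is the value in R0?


Register state trace:
  MOV R0, 181  → R0 = 181
  MOV R1, 72  → R1 = 72
  ADD R0, R1  → R0 = 181 + 72 = 253
Final: R0 = 253

253


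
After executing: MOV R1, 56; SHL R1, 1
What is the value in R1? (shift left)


Register state trace:
  MOV R1, 56  → R1 = 56
  SHL R1, 1  → R1 = 56 << 1 = 56 * 2^1 = 112
Final: R1 = 112

112


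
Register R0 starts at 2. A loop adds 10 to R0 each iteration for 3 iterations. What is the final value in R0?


Starting value: R0 = 2
  Iter 1: R0 = 2 + 10 = 12
  Iter 2: R0 = 12 + 10 = 22
  Iter 3: R0 = 22 + 10 = 32
Final: R0 = 32

32


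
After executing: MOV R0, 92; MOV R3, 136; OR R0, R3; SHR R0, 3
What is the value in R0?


Register state trace:
  MOV R0, 92  → R0 = 92 (0b01011100)
  MOV R3, 136  → R3 = 136 (0b10001000)
  OR R0, R3  → R0 = 92 OR 136 = 220 (0b11011100)
  SHR R0, 3  → R0 = 220 >> 3 = 27
Final: R0 = 27

27


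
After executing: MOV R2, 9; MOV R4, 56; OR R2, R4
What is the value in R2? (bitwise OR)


Register state trace:
  MOV R2, 9  → R2 = 9 (0b00001001)
  MOV R4, 56  → R4 = 56 (0b00111000)
  OR R2, R4   → R2 = 9 OR 56 = 57 (0b00111001)
Final: R2 = 57

57


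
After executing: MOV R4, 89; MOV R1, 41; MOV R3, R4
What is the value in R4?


Register state trace:
  MOV R4, 89  → R4 = 89
  MOV R1, 41  → R1 = 41
  MOV R3, R4  → R3 = 89
Final: R4 = 89

89


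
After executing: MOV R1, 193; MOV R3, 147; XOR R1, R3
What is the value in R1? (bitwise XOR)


Register state trace:
  MOV R1, 193  → R1 = 193 (0b11000001)
  MOV R3, 147  → R3 = 147 (0b10010011)
  XOR R1, R3  → R1 = 193 XOR 147 = 82 (0b01010010)
Final: R1 = 82

82


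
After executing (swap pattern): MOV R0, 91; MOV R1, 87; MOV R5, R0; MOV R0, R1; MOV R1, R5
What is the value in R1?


Register state trace (swap pattern):
  MOV R0, 91  → R0 = 91
  MOV R1, 87  → R1 = 87
  MOV R5, R0  → R5 = 91  (save R0)
  MOV R0, R1  → R0 = 87  (R0 gets R1's value)
  MOV R1, R5  → R1 = 91  (R1 gets saved value)
Final: R1 = 91

91


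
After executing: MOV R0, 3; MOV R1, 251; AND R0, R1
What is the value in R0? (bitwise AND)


Register state trace:
  MOV R0, 3  → R0 = 3 (0b00000011)
  MOV R1, 251  → R1 = 251 (0b11111011)
  AND R0, R1  → R0 = 3 AND 251 = 3 (0b00000011)
Final: R0 = 3

3


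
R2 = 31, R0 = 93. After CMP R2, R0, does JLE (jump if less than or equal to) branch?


Trace:
  R2 = 31, R0 = 93
  CMP R2, R0  → compares 31 vs 93
  JLE checks: is 31 less than or equal to 93?
  31 < 93, so condition is true
Branch taken: Yes

Yes


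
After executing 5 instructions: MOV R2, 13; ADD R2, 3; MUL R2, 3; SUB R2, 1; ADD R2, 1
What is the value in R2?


Register state trace:
  MOV R2, 13  → R2 = 13
  ADD R2, 3  → R2 = 13 + 3 = 16
  MUL R2, 3  → R2 = 16 * 3 = 48
  SUB R2, 1  → R2 = 48 - 1 = 47
  ADD R2, 1  → R2 = 47 + 1 = 48
Final: R2 = 48

48


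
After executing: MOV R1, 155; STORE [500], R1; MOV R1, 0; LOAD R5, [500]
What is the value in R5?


Register and memory trace:
  MOV R1, 155  → R1 = 155
  STORE [500], R1  → mem[500] = 155
  MOV R1, 0  → R1 = 0
  LOAD R5, [500]  → R5 = mem[500] = 155
Final: R5 = 155

155


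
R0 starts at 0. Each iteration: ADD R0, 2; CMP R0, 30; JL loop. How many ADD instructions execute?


Loop trace (R0 starts at 0, target 30, step 2):
  ADD #1: R0 = 0 + 2 = 2  → 2 < 30, loop
  ADD #2: R0 = 2 + 2 = 4  → 4 < 30, loop
  ADD #3: R0 = 4 + 2 = 6  → 6 < 30, loop
  ADD #4: R0 = 6 + 2 = 8  → 8 < 30, loop
  ADD #5: R0 = 8 + 2 = 10  → 10 < 30, loop
  ADD #6: R0 = 10 + 2 = 12  → 12 < 30, loop
  ADD #7: R0 = 12 + 2 = 14  → 14 < 30, loop
  ADD #8: R0 = 14 + 2 = 16  → 16 < 30, loop
  ADD #9: R0 = 16 + 2 = 18  → 18 < 30, loop
  ADD #10: R0 = 18 + 2 = 20  → 20 < 30, loop
  ADD #11: R0 = 20 + 2 = 22  → 22 < 30, loop
  ADD #12: R0 = 22 + 2 = 24  → 24 < 30, loop
  ADD #13: R0 = 24 + 2 = 26  → 26 < 30, loop
  ADD #14: R0 = 26 + 2 = 28  → 28 < 30, loop
  ADD #15: R0 = 28 + 2 = 30  → 30 >= 30, exit
Total ADD instructions: 15

15


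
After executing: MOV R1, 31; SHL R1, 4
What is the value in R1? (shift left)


Register state trace:
  MOV R1, 31  → R1 = 31
  SHL R1, 4  → R1 = 31 << 4 = 31 * 2^4 = 496
Final: R1 = 496

496


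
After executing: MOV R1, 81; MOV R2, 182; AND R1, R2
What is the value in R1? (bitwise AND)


Register state trace:
  MOV R1, 81  → R1 = 81 (0b01010001)
  MOV R2, 182  → R2 = 182 (0b10110110)
  AND R1, R2  → R1 = 81 AND 182 = 16 (0b00010000)
Final: R1 = 16

16


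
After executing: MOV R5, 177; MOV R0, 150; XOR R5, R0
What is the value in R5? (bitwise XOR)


Register state trace:
  MOV R5, 177  → R5 = 177 (0b10110001)
  MOV R0, 150  → R0 = 150 (0b10010110)
  XOR R5, R0  → R5 = 177 XOR 150 = 39 (0b00100111)
Final: R5 = 39

39


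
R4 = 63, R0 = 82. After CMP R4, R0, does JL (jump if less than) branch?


Trace:
  R4 = 63, R0 = 82
  CMP R4, R0  → compares 63 vs 82
  JL checks: is 63 less than 82?
  63 < 82, so condition is true
Branch taken: Yes

Yes


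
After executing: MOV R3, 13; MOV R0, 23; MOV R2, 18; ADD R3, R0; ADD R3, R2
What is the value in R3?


Register state trace:
  MOV R3, 13  → R3 = 13
  MOV R0, 23  → R0 = 23
  MOV R2, 18  → R2 = 18
  ADD R3, R0  → R3 = 13 + 23 = 36
  ADD R3, R2  → R3 = 36 + 18 = 54
Final: R3 = 54

54


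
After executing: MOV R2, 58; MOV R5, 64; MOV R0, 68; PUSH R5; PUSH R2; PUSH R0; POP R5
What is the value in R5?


Stack trace (top is rightmost):
  MOV R2, 58  → R2 = 58
  MOV R5, 64  → R5 = 64
  MOV R0, 68  → R0 = 68
  PUSH R5  → stack: [64]
  PUSH R2  → stack: [64, 58]
  PUSH R0  → stack: [64, 58, 68]
  POP R5  → R5 = 68, stack: [64, 58]
Final: R5 = 68

68


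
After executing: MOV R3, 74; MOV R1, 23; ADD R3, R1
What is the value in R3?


Register state trace:
  MOV R3, 74  → R3 = 74
  MOV R1, 23  → R1 = 23
  ADD R3, R1  → R3 = 74 + 23 = 97
Final: R3 = 97

97


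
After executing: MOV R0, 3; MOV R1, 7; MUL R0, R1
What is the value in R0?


Register state trace:
  MOV R0, 3  → R0 = 3
  MOV R1, 7  → R1 = 7
  MUL R0, R1  → R0 = 3 * 7 = 21
Final: R0 = 21

21


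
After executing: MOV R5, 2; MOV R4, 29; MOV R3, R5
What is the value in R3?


Register state trace:
  MOV R5, 2  → R5 = 2
  MOV R4, 29  → R4 = 29
  MOV R3, R5  → R3 = 2
Final: R3 = 2

2


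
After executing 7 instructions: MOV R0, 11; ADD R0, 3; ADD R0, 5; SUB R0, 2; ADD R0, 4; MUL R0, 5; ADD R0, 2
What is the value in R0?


Register state trace:
  MOV R0, 11  → R0 = 11
  ADD R0, 3  → R0 = 11 + 3 = 14
  ADD R0, 5  → R0 = 14 + 5 = 19
  SUB R0, 2  → R0 = 19 - 2 = 17
  ADD R0, 4  → R0 = 17 + 4 = 21
  MUL R0, 5  → R0 = 21 * 5 = 105
  ADD R0, 2  → R0 = 105 + 2 = 107
Final: R0 = 107

107


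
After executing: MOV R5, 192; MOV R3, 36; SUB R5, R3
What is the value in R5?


Register state trace:
  MOV R5, 192  → R5 = 192
  MOV R3, 36  → R3 = 36
  SUB R5, R3  → R5 = 192 - 36 = 156
Final: R5 = 156

156


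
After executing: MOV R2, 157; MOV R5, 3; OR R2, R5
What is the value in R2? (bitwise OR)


Register state trace:
  MOV R2, 157  → R2 = 157 (0b10011101)
  MOV R5, 3  → R5 = 3 (0b00000011)
  OR R2, R5   → R2 = 157 OR 3 = 159 (0b10011111)
Final: R2 = 159

159


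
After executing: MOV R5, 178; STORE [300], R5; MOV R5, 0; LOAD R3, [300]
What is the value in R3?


Register and memory trace:
  MOV R5, 178  → R5 = 178
  STORE [300], R5  → mem[300] = 178
  MOV R5, 0  → R5 = 0
  LOAD R3, [300]  → R3 = mem[300] = 178
Final: R3 = 178

178


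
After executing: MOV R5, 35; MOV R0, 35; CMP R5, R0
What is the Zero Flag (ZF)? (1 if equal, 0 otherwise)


Register state trace:
  MOV R5, 35  → R5 = 35
  MOV R0, 35  → R0 = 35
  CMP R5, R0  → computes 35 - 35 = 0
  Result is zero, so values are equal
ZF = 1

1


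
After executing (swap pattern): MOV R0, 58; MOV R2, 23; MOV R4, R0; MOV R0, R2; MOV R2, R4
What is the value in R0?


Register state trace (swap pattern):
  MOV R0, 58  → R0 = 58
  MOV R2, 23  → R2 = 23
  MOV R4, R0  → R4 = 58  (save R0)
  MOV R0, R2  → R0 = 23  (R0 gets R2's value)
  MOV R2, R4  → R2 = 58  (R2 gets saved value)
Final: R0 = 23

23


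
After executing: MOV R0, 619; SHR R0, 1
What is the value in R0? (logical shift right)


Register state trace:
  MOV R0, 619  → R0 = 619
  SHR R0, 1  → R0 = 619 >> 1 = 619 // 2^1 = 309
Final: R0 = 309

309


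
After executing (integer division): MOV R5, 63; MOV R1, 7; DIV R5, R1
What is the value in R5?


Register state trace:
  MOV R5, 63  → R5 = 63
  MOV R1, 7  → R1 = 7
  DIV R5, R1  → R5 = 63 // 7 = 9
Final: R5 = 9

9


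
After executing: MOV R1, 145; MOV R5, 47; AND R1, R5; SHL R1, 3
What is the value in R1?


Register state trace:
  MOV R1, 145  → R1 = 145 (0b10010001)
  MOV R5, 47  → R5 = 47 (0b00101111)
  AND R1, R5  → R1 = 145 AND 47 = 1 (0b00000001)
  SHL R1, 3  → R1 = 1 << 3 = 8
Final: R1 = 8

8


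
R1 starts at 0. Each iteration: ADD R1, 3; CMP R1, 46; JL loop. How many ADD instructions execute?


Loop trace (R1 starts at 0, target 46, step 3):
  ADD #1: R1 = 0 + 3 = 3  → 3 < 46, loop
  ADD #2: R1 = 3 + 3 = 6  → 6 < 46, loop
  ADD #3: R1 = 6 + 3 = 9  → 9 < 46, loop
  ADD #4: R1 = 9 + 3 = 12  → 12 < 46, loop
  ADD #5: R1 = 12 + 3 = 15  → 15 < 46, loop
  ADD #6: R1 = 15 + 3 = 18  → 18 < 46, loop
  ADD #7: R1 = 18 + 3 = 21  → 21 < 46, loop
  ADD #8: R1 = 21 + 3 = 24  → 24 < 46, loop
  ADD #9: R1 = 24 + 3 = 27  → 27 < 46, loop
  ADD #10: R1 = 27 + 3 = 30  → 30 < 46, loop
  ADD #11: R1 = 30 + 3 = 33  → 33 < 46, loop
  ADD #12: R1 = 33 + 3 = 36  → 36 < 46, loop
  ADD #13: R1 = 36 + 3 = 39  → 39 < 46, loop
  ADD #14: R1 = 39 + 3 = 42  → 42 < 46, loop
  ADD #15: R1 = 42 + 3 = 45  → 45 < 46, loop
  ADD #16: R1 = 45 + 3 = 48  → 48 >= 46, exit
Total ADD instructions: 16

16


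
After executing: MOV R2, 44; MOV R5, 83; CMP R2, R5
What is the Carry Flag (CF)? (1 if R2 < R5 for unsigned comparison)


Register state trace:
  MOV R2, 44  → R2 = 44
  MOV R5, 83  → R5 = 83
  CMP R2, R5  → unsigned 44 - 83: borrow occurs
  44 < 83, so CF = 1
CF = 1

1


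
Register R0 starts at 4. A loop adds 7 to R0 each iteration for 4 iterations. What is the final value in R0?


Starting value: R0 = 4
  Iter 1: R0 = 4 + 7 = 11
  Iter 2: R0 = 11 + 7 = 18
  Iter 3: R0 = 18 + 7 = 25
  Iter 4: R0 = 25 + 7 = 32
Final: R0 = 32

32


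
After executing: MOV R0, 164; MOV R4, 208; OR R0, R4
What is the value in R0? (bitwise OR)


Register state trace:
  MOV R0, 164  → R0 = 164 (0b10100100)
  MOV R4, 208  → R4 = 208 (0b11010000)
  OR R0, R4   → R0 = 164 OR 208 = 244 (0b11110100)
Final: R0 = 244

244


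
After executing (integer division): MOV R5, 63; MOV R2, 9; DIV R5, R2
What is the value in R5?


Register state trace:
  MOV R5, 63  → R5 = 63
  MOV R2, 9  → R2 = 9
  DIV R5, R2  → R5 = 63 // 9 = 7
Final: R5 = 7

7


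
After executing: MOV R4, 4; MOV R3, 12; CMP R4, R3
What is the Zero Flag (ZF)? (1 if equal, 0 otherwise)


Register state trace:
  MOV R4, 4  → R4 = 4
  MOV R3, 12  → R3 = 12
  CMP R4, R3  → computes 4 - 12 = -8
  Result is nonzero, so values are not equal
ZF = 0

0


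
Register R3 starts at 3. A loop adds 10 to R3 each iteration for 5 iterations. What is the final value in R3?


Starting value: R3 = 3
  Iter 1: R3 = 3 + 10 = 13
  Iter 2: R3 = 13 + 10 = 23
  Iter 3: R3 = 23 + 10 = 33
  Iter 4: R3 = 33 + 10 = 43
  Iter 5: R3 = 43 + 10 = 53
Final: R3 = 53

53


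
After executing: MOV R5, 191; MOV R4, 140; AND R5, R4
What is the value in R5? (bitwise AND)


Register state trace:
  MOV R5, 191  → R5 = 191 (0b10111111)
  MOV R4, 140  → R4 = 140 (0b10001100)
  AND R5, R4  → R5 = 191 AND 140 = 140 (0b10001100)
Final: R5 = 140

140


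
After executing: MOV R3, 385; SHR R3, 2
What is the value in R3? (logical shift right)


Register state trace:
  MOV R3, 385  → R3 = 385
  SHR R3, 2  → R3 = 385 >> 2 = 385 // 2^2 = 96
Final: R3 = 96

96


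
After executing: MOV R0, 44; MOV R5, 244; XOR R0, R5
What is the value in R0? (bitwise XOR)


Register state trace:
  MOV R0, 44  → R0 = 44 (0b00101100)
  MOV R5, 244  → R5 = 244 (0b11110100)
  XOR R0, R5  → R0 = 44 XOR 244 = 216 (0b11011000)
Final: R0 = 216

216


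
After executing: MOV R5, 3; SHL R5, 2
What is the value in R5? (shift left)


Register state trace:
  MOV R5, 3  → R5 = 3
  SHL R5, 2  → R5 = 3 << 2 = 3 * 2^2 = 12
Final: R5 = 12

12


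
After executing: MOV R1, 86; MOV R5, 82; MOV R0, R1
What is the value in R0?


Register state trace:
  MOV R1, 86  → R1 = 86
  MOV R5, 82  → R5 = 82
  MOV R0, R1  → R0 = 86
Final: R0 = 86

86


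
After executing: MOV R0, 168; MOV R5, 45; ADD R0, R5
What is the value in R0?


Register state trace:
  MOV R0, 168  → R0 = 168
  MOV R5, 45  → R5 = 45
  ADD R0, R5  → R0 = 168 + 45 = 213
Final: R0 = 213

213


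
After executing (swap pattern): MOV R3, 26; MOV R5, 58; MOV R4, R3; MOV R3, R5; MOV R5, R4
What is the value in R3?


Register state trace (swap pattern):
  MOV R3, 26  → R3 = 26
  MOV R5, 58  → R5 = 58
  MOV R4, R3  → R4 = 26  (save R3)
  MOV R3, R5  → R3 = 58  (R3 gets R5's value)
  MOV R5, R4  → R5 = 26  (R5 gets saved value)
Final: R3 = 58

58


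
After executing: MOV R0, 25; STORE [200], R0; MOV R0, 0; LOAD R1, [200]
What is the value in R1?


Register and memory trace:
  MOV R0, 25  → R0 = 25
  STORE [200], R0  → mem[200] = 25
  MOV R0, 0  → R0 = 0
  LOAD R1, [200]  → R1 = mem[200] = 25
Final: R1 = 25

25


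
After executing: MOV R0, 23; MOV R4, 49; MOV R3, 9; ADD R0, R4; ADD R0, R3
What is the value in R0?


Register state trace:
  MOV R0, 23  → R0 = 23
  MOV R4, 49  → R4 = 49
  MOV R3, 9  → R3 = 9
  ADD R0, R4  → R0 = 23 + 49 = 72
  ADD R0, R3  → R0 = 72 + 9 = 81
Final: R0 = 81

81


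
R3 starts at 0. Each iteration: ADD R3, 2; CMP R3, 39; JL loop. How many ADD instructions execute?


Loop trace (R3 starts at 0, target 39, step 2):
  ADD #1: R3 = 0 + 2 = 2  → 2 < 39, loop
  ADD #2: R3 = 2 + 2 = 4  → 4 < 39, loop
  ADD #3: R3 = 4 + 2 = 6  → 6 < 39, loop
  ADD #4: R3 = 6 + 2 = 8  → 8 < 39, loop
  ADD #5: R3 = 8 + 2 = 10  → 10 < 39, loop
  ADD #6: R3 = 10 + 2 = 12  → 12 < 39, loop
  ADD #7: R3 = 12 + 2 = 14  → 14 < 39, loop
  ADD #8: R3 = 14 + 2 = 16  → 16 < 39, loop
  ADD #9: R3 = 16 + 2 = 18  → 18 < 39, loop
  ADD #10: R3 = 18 + 2 = 20  → 20 < 39, loop
  ADD #11: R3 = 20 + 2 = 22  → 22 < 39, loop
  ADD #12: R3 = 22 + 2 = 24  → 24 < 39, loop
  ADD #13: R3 = 24 + 2 = 26  → 26 < 39, loop
  ADD #14: R3 = 26 + 2 = 28  → 28 < 39, loop
  ADD #15: R3 = 28 + 2 = 30  → 30 < 39, loop
  ADD #16: R3 = 30 + 2 = 32  → 32 < 39, loop
  ADD #17: R3 = 32 + 2 = 34  → 34 < 39, loop
  ADD #18: R3 = 34 + 2 = 36  → 36 < 39, loop
  ADD #19: R3 = 36 + 2 = 38  → 38 < 39, loop
  ADD #20: R3 = 38 + 2 = 40  → 40 >= 39, exit
Total ADD instructions: 20

20


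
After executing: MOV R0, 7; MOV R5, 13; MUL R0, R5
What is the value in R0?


Register state trace:
  MOV R0, 7  → R0 = 7
  MOV R5, 13  → R5 = 13
  MUL R0, R5  → R0 = 7 * 13 = 91
Final: R0 = 91

91


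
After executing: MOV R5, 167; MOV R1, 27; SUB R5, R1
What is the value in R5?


Register state trace:
  MOV R5, 167  → R5 = 167
  MOV R1, 27  → R1 = 27
  SUB R5, R1  → R5 = 167 - 27 = 140
Final: R5 = 140

140


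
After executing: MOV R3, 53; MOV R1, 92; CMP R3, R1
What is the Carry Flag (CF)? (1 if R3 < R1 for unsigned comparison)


Register state trace:
  MOV R3, 53  → R3 = 53
  MOV R1, 92  → R1 = 92
  CMP R3, R1  → unsigned 53 - 92: borrow occurs
  53 < 92, so CF = 1
CF = 1

1


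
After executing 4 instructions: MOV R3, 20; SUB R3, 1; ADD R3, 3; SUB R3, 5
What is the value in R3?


Register state trace:
  MOV R3, 20  → R3 = 20
  SUB R3, 1  → R3 = 20 - 1 = 19
  ADD R3, 3  → R3 = 19 + 3 = 22
  SUB R3, 5  → R3 = 22 - 5 = 17
Final: R3 = 17

17


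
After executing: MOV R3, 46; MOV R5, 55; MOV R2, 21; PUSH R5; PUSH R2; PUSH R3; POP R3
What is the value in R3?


Stack trace (top is rightmost):
  MOV R3, 46  → R3 = 46
  MOV R5, 55  → R5 = 55
  MOV R2, 21  → R2 = 21
  PUSH R5  → stack: [55]
  PUSH R2  → stack: [55, 21]
  PUSH R3  → stack: [55, 21, 46]
  POP R3  → R3 = 46, stack: [55, 21]
Final: R3 = 46

46


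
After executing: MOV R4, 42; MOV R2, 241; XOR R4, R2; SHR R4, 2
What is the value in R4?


Register state trace:
  MOV R4, 42  → R4 = 42 (0b00101010)
  MOV R2, 241  → R2 = 241 (0b11110001)
  XOR R4, R2  → R4 = 42 XOR 241 = 219 (0b11011011)
  SHR R4, 2  → R4 = 219 >> 2 = 54
Final: R4 = 54

54


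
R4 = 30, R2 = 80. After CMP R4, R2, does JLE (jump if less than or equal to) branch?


Trace:
  R4 = 30, R2 = 80
  CMP R4, R2  → compares 30 vs 80
  JLE checks: is 30 less than or equal to 80?
  30 < 80, so condition is true
Branch taken: Yes

Yes


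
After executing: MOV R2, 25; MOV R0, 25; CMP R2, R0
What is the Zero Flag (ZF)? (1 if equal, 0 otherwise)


Register state trace:
  MOV R2, 25  → R2 = 25
  MOV R0, 25  → R0 = 25
  CMP R2, R0  → computes 25 - 25 = 0
  Result is zero, so values are equal
ZF = 1

1


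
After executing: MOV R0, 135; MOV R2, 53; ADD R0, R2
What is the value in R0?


Register state trace:
  MOV R0, 135  → R0 = 135
  MOV R2, 53  → R2 = 53
  ADD R0, R2  → R0 = 135 + 53 = 188
Final: R0 = 188

188


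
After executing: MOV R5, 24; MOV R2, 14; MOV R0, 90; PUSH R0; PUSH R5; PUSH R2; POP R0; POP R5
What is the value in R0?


Stack trace (top is rightmost):
  MOV R5, 24  → R5 = 24
  MOV R2, 14  → R2 = 14
  MOV R0, 90  → R0 = 90
  PUSH R0  → stack: [90]
  PUSH R5  → stack: [90, 24]
  PUSH R2  → stack: [90, 24, 14]
  POP R0  → R0 = 14, stack: [90, 24]
  POP R5  → R5 = 24, stack: [90]
Final: R0 = 14

14


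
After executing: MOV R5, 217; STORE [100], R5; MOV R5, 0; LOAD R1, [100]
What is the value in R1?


Register and memory trace:
  MOV R5, 217  → R5 = 217
  STORE [100], R5  → mem[100] = 217
  MOV R5, 0  → R5 = 0
  LOAD R1, [100]  → R1 = mem[100] = 217
Final: R1 = 217

217


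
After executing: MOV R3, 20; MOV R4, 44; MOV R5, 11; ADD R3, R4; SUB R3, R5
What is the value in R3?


Register state trace:
  MOV R3, 20  → R3 = 20
  MOV R4, 44  → R4 = 44
  MOV R5, 11  → R5 = 11
  ADD R3, R4  → R3 = 20 + 44 = 64
  SUB R3, R5  → R3 = 64 - 11 = 53
Final: R3 = 53

53


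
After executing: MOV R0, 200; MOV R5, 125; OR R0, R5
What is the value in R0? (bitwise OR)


Register state trace:
  MOV R0, 200  → R0 = 200 (0b11001000)
  MOV R5, 125  → R5 = 125 (0b01111101)
  OR R0, R5   → R0 = 200 OR 125 = 253 (0b11111101)
Final: R0 = 253

253


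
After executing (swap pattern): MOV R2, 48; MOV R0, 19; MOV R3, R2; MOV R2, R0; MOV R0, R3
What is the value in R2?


Register state trace (swap pattern):
  MOV R2, 48  → R2 = 48
  MOV R0, 19  → R0 = 19
  MOV R3, R2  → R3 = 48  (save R2)
  MOV R2, R0  → R2 = 19  (R2 gets R0's value)
  MOV R0, R3  → R0 = 48  (R0 gets saved value)
Final: R2 = 19

19


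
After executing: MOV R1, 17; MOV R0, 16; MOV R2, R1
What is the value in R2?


Register state trace:
  MOV R1, 17  → R1 = 17
  MOV R0, 16  → R0 = 16
  MOV R2, R1  → R2 = 17
Final: R2 = 17

17


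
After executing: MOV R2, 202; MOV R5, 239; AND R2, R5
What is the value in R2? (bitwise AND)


Register state trace:
  MOV R2, 202  → R2 = 202 (0b11001010)
  MOV R5, 239  → R5 = 239 (0b11101111)
  AND R2, R5  → R2 = 202 AND 239 = 202 (0b11001010)
Final: R2 = 202

202


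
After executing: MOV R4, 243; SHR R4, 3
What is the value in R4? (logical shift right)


Register state trace:
  MOV R4, 243  → R4 = 243
  SHR R4, 3  → R4 = 243 >> 3 = 243 // 2^3 = 30
Final: R4 = 30

30


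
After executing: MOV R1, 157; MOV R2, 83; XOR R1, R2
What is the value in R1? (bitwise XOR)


Register state trace:
  MOV R1, 157  → R1 = 157 (0b10011101)
  MOV R2, 83  → R2 = 83 (0b01010011)
  XOR R1, R2  → R1 = 157 XOR 83 = 206 (0b11001110)
Final: R1 = 206

206


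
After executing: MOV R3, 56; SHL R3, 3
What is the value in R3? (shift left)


Register state trace:
  MOV R3, 56  → R3 = 56
  SHL R3, 3  → R3 = 56 << 3 = 56 * 2^3 = 448
Final: R3 = 448

448


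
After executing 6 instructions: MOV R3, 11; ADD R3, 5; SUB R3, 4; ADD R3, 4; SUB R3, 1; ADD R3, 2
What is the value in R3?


Register state trace:
  MOV R3, 11  → R3 = 11
  ADD R3, 5  → R3 = 11 + 5 = 16
  SUB R3, 4  → R3 = 16 - 4 = 12
  ADD R3, 4  → R3 = 12 + 4 = 16
  SUB R3, 1  → R3 = 16 - 1 = 15
  ADD R3, 2  → R3 = 15 + 2 = 17
Final: R3 = 17

17


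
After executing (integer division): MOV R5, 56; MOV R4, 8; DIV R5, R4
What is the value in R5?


Register state trace:
  MOV R5, 56  → R5 = 56
  MOV R4, 8  → R4 = 8
  DIV R5, R4  → R5 = 56 // 8 = 7
Final: R5 = 7

7


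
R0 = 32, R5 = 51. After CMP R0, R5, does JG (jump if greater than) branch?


Trace:
  R0 = 32, R5 = 51
  CMP R0, R5  → compares 32 vs 51
  JG checks: is 32 greater than 51?
  32 < 51, so condition is false
Branch taken: No

No


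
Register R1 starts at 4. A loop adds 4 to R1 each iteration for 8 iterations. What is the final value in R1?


Starting value: R1 = 4
  Iter 1: R1 = 4 + 4 = 8
  Iter 2: R1 = 8 + 4 = 12
  Iter 3: R1 = 12 + 4 = 16
  Iter 4: R1 = 16 + 4 = 20
  Iter 5: R1 = 20 + 4 = 24
  Iter 6: R1 = 24 + 4 = 28
  Iter 7: R1 = 28 + 4 = 32
  Iter 8: R1 = 32 + 4 = 36
Final: R1 = 36

36


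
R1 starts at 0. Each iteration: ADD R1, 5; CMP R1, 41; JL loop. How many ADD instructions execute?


Loop trace (R1 starts at 0, target 41, step 5):
  ADD #1: R1 = 0 + 5 = 5  → 5 < 41, loop
  ADD #2: R1 = 5 + 5 = 10  → 10 < 41, loop
  ADD #3: R1 = 10 + 5 = 15  → 15 < 41, loop
  ADD #4: R1 = 15 + 5 = 20  → 20 < 41, loop
  ADD #5: R1 = 20 + 5 = 25  → 25 < 41, loop
  ADD #6: R1 = 25 + 5 = 30  → 30 < 41, loop
  ADD #7: R1 = 30 + 5 = 35  → 35 < 41, loop
  ADD #8: R1 = 35 + 5 = 40  → 40 < 41, loop
  ADD #9: R1 = 40 + 5 = 45  → 45 >= 41, exit
Total ADD instructions: 9

9


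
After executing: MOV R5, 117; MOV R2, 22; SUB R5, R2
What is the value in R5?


Register state trace:
  MOV R5, 117  → R5 = 117
  MOV R2, 22  → R2 = 22
  SUB R5, R2  → R5 = 117 - 22 = 95
Final: R5 = 95

95


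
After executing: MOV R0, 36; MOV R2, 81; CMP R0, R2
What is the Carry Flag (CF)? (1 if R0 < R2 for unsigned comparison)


Register state trace:
  MOV R0, 36  → R0 = 36
  MOV R2, 81  → R2 = 81
  CMP R0, R2  → unsigned 36 - 81: borrow occurs
  36 < 81, so CF = 1
CF = 1

1


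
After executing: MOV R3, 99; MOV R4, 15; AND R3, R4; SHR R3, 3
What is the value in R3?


Register state trace:
  MOV R3, 99  → R3 = 99 (0b01100011)
  MOV R4, 15  → R4 = 15 (0b00001111)
  AND R3, R4  → R3 = 99 AND 15 = 3 (0b00000011)
  SHR R3, 3  → R3 = 3 >> 3 = 0
Final: R3 = 0

0


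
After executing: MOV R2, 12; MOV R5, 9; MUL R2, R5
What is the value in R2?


Register state trace:
  MOV R2, 12  → R2 = 12
  MOV R5, 9  → R5 = 9
  MUL R2, R5  → R2 = 12 * 9 = 108
Final: R2 = 108

108


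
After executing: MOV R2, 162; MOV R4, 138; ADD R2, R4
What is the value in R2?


Register state trace:
  MOV R2, 162  → R2 = 162
  MOV R4, 138  → R4 = 138
  ADD R2, R4  → R2 = 162 + 138 = 300
Final: R2 = 300

300


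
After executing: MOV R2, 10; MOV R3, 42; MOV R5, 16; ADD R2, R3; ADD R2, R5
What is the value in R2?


Register state trace:
  MOV R2, 10  → R2 = 10
  MOV R3, 42  → R3 = 42
  MOV R5, 16  → R5 = 16
  ADD R2, R3  → R2 = 10 + 42 = 52
  ADD R2, R5  → R2 = 52 + 16 = 68
Final: R2 = 68

68


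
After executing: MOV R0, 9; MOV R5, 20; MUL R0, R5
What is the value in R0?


Register state trace:
  MOV R0, 9  → R0 = 9
  MOV R5, 20  → R5 = 20
  MUL R0, R5  → R0 = 9 * 20 = 180
Final: R0 = 180

180


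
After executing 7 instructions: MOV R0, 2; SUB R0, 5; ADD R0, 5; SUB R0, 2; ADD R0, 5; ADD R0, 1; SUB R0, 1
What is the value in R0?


Register state trace:
  MOV R0, 2  → R0 = 2
  SUB R0, 5  → R0 = 2 - 5 = -3
  ADD R0, 5  → R0 = -3 + 5 = 2
  SUB R0, 2  → R0 = 2 - 2 = 0
  ADD R0, 5  → R0 = 0 + 5 = 5
  ADD R0, 1  → R0 = 5 + 1 = 6
  SUB R0, 1  → R0 = 6 - 1 = 5
Final: R0 = 5

5


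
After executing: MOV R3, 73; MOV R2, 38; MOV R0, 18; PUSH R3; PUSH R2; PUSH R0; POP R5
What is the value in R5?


Stack trace (top is rightmost):
  MOV R3, 73  → R3 = 73
  MOV R2, 38  → R2 = 38
  MOV R0, 18  → R0 = 18
  PUSH R3  → stack: [73]
  PUSH R2  → stack: [73, 38]
  PUSH R0  → stack: [73, 38, 18]
  POP R5  → R5 = 18, stack: [73, 38]
Final: R5 = 18

18


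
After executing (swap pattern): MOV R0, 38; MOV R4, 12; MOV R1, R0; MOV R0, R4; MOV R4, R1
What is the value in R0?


Register state trace (swap pattern):
  MOV R0, 38  → R0 = 38
  MOV R4, 12  → R4 = 12
  MOV R1, R0  → R1 = 38  (save R0)
  MOV R0, R4  → R0 = 12  (R0 gets R4's value)
  MOV R4, R1  → R4 = 38  (R4 gets saved value)
Final: R0 = 12

12


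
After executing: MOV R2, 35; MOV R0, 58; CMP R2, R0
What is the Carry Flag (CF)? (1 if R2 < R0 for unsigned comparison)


Register state trace:
  MOV R2, 35  → R2 = 35
  MOV R0, 58  → R0 = 58
  CMP R2, R0  → unsigned 35 - 58: borrow occurs
  35 < 58, so CF = 1
CF = 1

1


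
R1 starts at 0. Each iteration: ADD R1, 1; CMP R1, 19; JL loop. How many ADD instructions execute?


Loop trace (R1 starts at 0, target 19, step 1):
  ADD #1: R1 = 0 + 1 = 1  → 1 < 19, loop
  ADD #2: R1 = 1 + 1 = 2  → 2 < 19, loop
  ADD #3: R1 = 2 + 1 = 3  → 3 < 19, loop
  ADD #4: R1 = 3 + 1 = 4  → 4 < 19, loop
  ADD #5: R1 = 4 + 1 = 5  → 5 < 19, loop
  ADD #6: R1 = 5 + 1 = 6  → 6 < 19, loop
  ADD #7: R1 = 6 + 1 = 7  → 7 < 19, loop
  ADD #8: R1 = 7 + 1 = 8  → 8 < 19, loop
  ADD #9: R1 = 8 + 1 = 9  → 9 < 19, loop
  ADD #10: R1 = 9 + 1 = 10  → 10 < 19, loop
  ADD #11: R1 = 10 + 1 = 11  → 11 < 19, loop
  ADD #12: R1 = 11 + 1 = 12  → 12 < 19, loop
  ADD #13: R1 = 12 + 1 = 13  → 13 < 19, loop
  ADD #14: R1 = 13 + 1 = 14  → 14 < 19, loop
  ADD #15: R1 = 14 + 1 = 15  → 15 < 19, loop
  ADD #16: R1 = 15 + 1 = 16  → 16 < 19, loop
  ADD #17: R1 = 16 + 1 = 17  → 17 < 19, loop
  ADD #18: R1 = 17 + 1 = 18  → 18 < 19, loop
  ADD #19: R1 = 18 + 1 = 19  → 19 >= 19, exit
Total ADD instructions: 19

19


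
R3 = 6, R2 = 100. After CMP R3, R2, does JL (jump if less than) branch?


Trace:
  R3 = 6, R2 = 100
  CMP R3, R2  → compares 6 vs 100
  JL checks: is 6 less than 100?
  6 < 100, so condition is true
Branch taken: Yes

Yes


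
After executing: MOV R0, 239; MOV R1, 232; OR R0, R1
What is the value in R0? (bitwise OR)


Register state trace:
  MOV R0, 239  → R0 = 239 (0b11101111)
  MOV R1, 232  → R1 = 232 (0b11101000)
  OR R0, R1   → R0 = 239 OR 232 = 239 (0b11101111)
Final: R0 = 239

239


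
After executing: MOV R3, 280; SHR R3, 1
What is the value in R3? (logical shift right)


Register state trace:
  MOV R3, 280  → R3 = 280
  SHR R3, 1  → R3 = 280 >> 1 = 280 // 2^1 = 140
Final: R3 = 140

140


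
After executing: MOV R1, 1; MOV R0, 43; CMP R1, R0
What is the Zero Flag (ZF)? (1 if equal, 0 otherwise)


Register state trace:
  MOV R1, 1  → R1 = 1
  MOV R0, 43  → R0 = 43
  CMP R1, R0  → computes 1 - 43 = -42
  Result is nonzero, so values are not equal
ZF = 0

0


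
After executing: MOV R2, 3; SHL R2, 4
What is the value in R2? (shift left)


Register state trace:
  MOV R2, 3  → R2 = 3
  SHL R2, 4  → R2 = 3 << 4 = 3 * 2^4 = 48
Final: R2 = 48

48


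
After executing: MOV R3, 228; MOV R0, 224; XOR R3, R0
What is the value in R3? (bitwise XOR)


Register state trace:
  MOV R3, 228  → R3 = 228 (0b11100100)
  MOV R0, 224  → R0 = 224 (0b11100000)
  XOR R3, R0  → R3 = 228 XOR 224 = 4 (0b00000100)
Final: R3 = 4

4


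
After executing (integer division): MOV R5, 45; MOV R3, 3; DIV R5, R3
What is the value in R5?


Register state trace:
  MOV R5, 45  → R5 = 45
  MOV R3, 3  → R3 = 3
  DIV R5, R3  → R5 = 45 // 3 = 15
Final: R5 = 15

15


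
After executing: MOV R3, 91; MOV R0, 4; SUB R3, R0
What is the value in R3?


Register state trace:
  MOV R3, 91  → R3 = 91
  MOV R0, 4  → R0 = 4
  SUB R3, R0  → R3 = 91 - 4 = 87
Final: R3 = 87

87


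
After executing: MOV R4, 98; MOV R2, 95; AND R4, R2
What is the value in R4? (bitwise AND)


Register state trace:
  MOV R4, 98  → R4 = 98 (0b01100010)
  MOV R2, 95  → R2 = 95 (0b01011111)
  AND R4, R2  → R4 = 98 AND 95 = 66 (0b01000010)
Final: R4 = 66

66


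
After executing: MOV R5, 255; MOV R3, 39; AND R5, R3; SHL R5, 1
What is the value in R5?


Register state trace:
  MOV R5, 255  → R5 = 255 (0b11111111)
  MOV R3, 39  → R3 = 39 (0b00100111)
  AND R5, R3  → R5 = 255 AND 39 = 39 (0b00100111)
  SHL R5, 1  → R5 = 39 << 1 = 78
Final: R5 = 78

78


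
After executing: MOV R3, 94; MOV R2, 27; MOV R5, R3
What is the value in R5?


Register state trace:
  MOV R3, 94  → R3 = 94
  MOV R2, 27  → R2 = 27
  MOV R5, R3  → R5 = 94
Final: R5 = 94

94


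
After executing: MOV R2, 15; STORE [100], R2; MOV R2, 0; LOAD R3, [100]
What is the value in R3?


Register and memory trace:
  MOV R2, 15  → R2 = 15
  STORE [100], R2  → mem[100] = 15
  MOV R2, 0  → R2 = 0
  LOAD R3, [100]  → R3 = mem[100] = 15
Final: R3 = 15

15


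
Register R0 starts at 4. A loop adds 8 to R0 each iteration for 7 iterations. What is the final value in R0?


Starting value: R0 = 4
  Iter 1: R0 = 4 + 8 = 12
  Iter 2: R0 = 12 + 8 = 20
  Iter 3: R0 = 20 + 8 = 28
  Iter 4: R0 = 28 + 8 = 36
  Iter 5: R0 = 36 + 8 = 44
  Iter 6: R0 = 44 + 8 = 52
  Iter 7: R0 = 52 + 8 = 60
Final: R0 = 60

60


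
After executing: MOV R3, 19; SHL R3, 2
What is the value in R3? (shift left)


Register state trace:
  MOV R3, 19  → R3 = 19
  SHL R3, 2  → R3 = 19 << 2 = 19 * 2^2 = 76
Final: R3 = 76

76


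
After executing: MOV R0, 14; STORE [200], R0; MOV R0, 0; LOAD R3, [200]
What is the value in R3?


Register and memory trace:
  MOV R0, 14  → R0 = 14
  STORE [200], R0  → mem[200] = 14
  MOV R0, 0  → R0 = 0
  LOAD R3, [200]  → R3 = mem[200] = 14
Final: R3 = 14

14


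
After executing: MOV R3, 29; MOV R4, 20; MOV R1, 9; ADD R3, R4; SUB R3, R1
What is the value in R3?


Register state trace:
  MOV R3, 29  → R3 = 29
  MOV R4, 20  → R4 = 20
  MOV R1, 9  → R1 = 9
  ADD R3, R4  → R3 = 29 + 20 = 49
  SUB R3, R1  → R3 = 49 - 9 = 40
Final: R3 = 40

40


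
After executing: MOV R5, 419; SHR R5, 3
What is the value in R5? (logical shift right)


Register state trace:
  MOV R5, 419  → R5 = 419
  SHR R5, 3  → R5 = 419 >> 3 = 419 // 2^3 = 52
Final: R5 = 52

52


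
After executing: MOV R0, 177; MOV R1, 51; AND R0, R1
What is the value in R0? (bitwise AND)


Register state trace:
  MOV R0, 177  → R0 = 177 (0b10110001)
  MOV R1, 51  → R1 = 51 (0b00110011)
  AND R0, R1  → R0 = 177 AND 51 = 49 (0b00110001)
Final: R0 = 49

49


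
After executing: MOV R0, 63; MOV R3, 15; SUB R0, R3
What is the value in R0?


Register state trace:
  MOV R0, 63  → R0 = 63
  MOV R3, 15  → R3 = 15
  SUB R0, R3  → R0 = 63 - 15 = 48
Final: R0 = 48

48


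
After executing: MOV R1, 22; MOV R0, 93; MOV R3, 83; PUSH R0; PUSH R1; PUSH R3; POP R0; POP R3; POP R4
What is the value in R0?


Stack trace (top is rightmost):
  MOV R1, 22  → R1 = 22
  MOV R0, 93  → R0 = 93
  MOV R3, 83  → R3 = 83
  PUSH R0  → stack: [93]
  PUSH R1  → stack: [93, 22]
  PUSH R3  → stack: [93, 22, 83]
  POP R0  → R0 = 83, stack: [93, 22]
  POP R3  → R3 = 22, stack: [93]
  POP R4  → R4 = 93, stack: []
Final: R0 = 83

83


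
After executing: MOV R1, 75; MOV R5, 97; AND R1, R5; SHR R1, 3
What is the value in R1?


Register state trace:
  MOV R1, 75  → R1 = 75 (0b01001011)
  MOV R5, 97  → R5 = 97 (0b01100001)
  AND R1, R5  → R1 = 75 AND 97 = 65 (0b01000001)
  SHR R1, 3  → R1 = 65 >> 3 = 8
Final: R1 = 8

8
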